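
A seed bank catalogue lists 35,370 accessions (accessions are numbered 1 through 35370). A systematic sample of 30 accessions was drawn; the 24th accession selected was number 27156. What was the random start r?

39

k = 35370/30 = 1179
r = 27156 − (24−1)×1179 = 27156 − 27117 = 39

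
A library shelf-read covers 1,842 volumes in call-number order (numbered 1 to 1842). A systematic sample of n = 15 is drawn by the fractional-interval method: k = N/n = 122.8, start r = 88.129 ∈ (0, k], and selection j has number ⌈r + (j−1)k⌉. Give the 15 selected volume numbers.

89, 211, 334, 457, 580, 703, 825, 948, 1071, 1194, 1317, 1439, 1562, 1685, 1808

j=1: r + 0k = 88.129 → ⌈·⌉ = 89
j=2: r + 1k = 210.929 → ⌈·⌉ = 211
j=3: r + 2k = 333.729 → ⌈·⌉ = 334
j=4: r + 3k = 456.529 → ⌈·⌉ = 457
j=5: r + 4k = 579.329 → ⌈·⌉ = 580
j=6: r + 5k = 702.129 → ⌈·⌉ = 703
j=7: r + 6k = 824.929 → ⌈·⌉ = 825
j=8: r + 7k = 947.729 → ⌈·⌉ = 948
j=9: r + 8k = 1070.529 → ⌈·⌉ = 1071
j=10: r + 9k = 1193.329 → ⌈·⌉ = 1194
j=11: r + 10k = 1316.129 → ⌈·⌉ = 1317
j=12: r + 11k = 1438.929 → ⌈·⌉ = 1439
j=13: r + 12k = 1561.729 → ⌈·⌉ = 1562
j=14: r + 13k = 1684.529 → ⌈·⌉ = 1685
j=15: r + 14k = 1807.329 → ⌈·⌉ = 1808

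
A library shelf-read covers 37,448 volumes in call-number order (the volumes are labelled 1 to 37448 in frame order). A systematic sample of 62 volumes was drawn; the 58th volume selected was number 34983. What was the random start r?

555

k = 37448/62 = 604
r = 34983 − (58−1)×604 = 34983 − 34428 = 555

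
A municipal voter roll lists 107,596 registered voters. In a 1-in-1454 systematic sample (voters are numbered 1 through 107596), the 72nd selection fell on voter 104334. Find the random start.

1100

k = 1454
r = 104334 − (72−1)×1454 = 104334 − 103234 = 1100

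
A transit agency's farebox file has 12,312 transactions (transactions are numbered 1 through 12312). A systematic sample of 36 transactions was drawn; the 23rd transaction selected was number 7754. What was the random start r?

230

k = 12312/36 = 342
r = 7754 − (23−1)×342 = 7754 − 7524 = 230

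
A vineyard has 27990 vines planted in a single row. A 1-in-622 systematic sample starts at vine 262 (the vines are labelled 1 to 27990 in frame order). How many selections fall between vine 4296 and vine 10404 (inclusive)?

k = 622
First selection ≥ 4296: 262 + ⌈(4296−262)/622⌉·622 = 262 + 7×622 = 4616
Last selection ≤ 10404: 262 + ⌊(10404−262)/622⌋·622 = 262 + 16×622 = 10214
Count = 16 − 7 + 1 = 10

10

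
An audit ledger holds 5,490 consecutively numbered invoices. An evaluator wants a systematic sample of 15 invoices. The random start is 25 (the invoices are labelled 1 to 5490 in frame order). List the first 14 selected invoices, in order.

25, 391, 757, 1123, 1489, 1855, 2221, 2587, 2953, 3319, 3685, 4051, 4417, 4783

k = N/n = 5490/15 = 366
invoice 1: 25
invoice 2: 25 + 366 = 391
invoice 3: 391 + 366 = 757
invoice 4: 757 + 366 = 1123
invoice 5: 1123 + 366 = 1489
invoice 6: 1489 + 366 = 1855
invoice 7: 1855 + 366 = 2221
invoice 8: 2221 + 366 = 2587
invoice 9: 2587 + 366 = 2953
invoice 10: 2953 + 366 = 3319
invoice 11: 3319 + 366 = 3685
invoice 12: 3685 + 366 = 4051
invoice 13: 4051 + 366 = 4417
invoice 14: 4417 + 366 = 4783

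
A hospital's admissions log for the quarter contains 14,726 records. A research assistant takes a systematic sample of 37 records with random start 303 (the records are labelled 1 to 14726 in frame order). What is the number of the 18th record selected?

7069

k = 14726/37 = 398
18th selection = r + (18−1)·k = 303 + 17×398 = 303 + 6766 = 7069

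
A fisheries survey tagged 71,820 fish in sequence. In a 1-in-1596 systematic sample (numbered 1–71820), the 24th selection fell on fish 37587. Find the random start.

k = 1596
r = 37587 − (24−1)×1596 = 37587 − 36708 = 879

879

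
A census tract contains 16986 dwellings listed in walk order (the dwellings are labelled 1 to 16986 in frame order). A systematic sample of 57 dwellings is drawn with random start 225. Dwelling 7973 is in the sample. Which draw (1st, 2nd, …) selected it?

k = 16986/57 = 298
position = (7973 − 225)/298 + 1 = 7748/298 + 1 = 26 + 1 = 27

27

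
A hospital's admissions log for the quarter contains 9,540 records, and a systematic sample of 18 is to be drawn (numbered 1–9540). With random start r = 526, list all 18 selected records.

k = N/n = 9540/18 = 530
record 1: 526
record 2: 526 + 530 = 1056
record 3: 1056 + 530 = 1586
record 4: 1586 + 530 = 2116
record 5: 2116 + 530 = 2646
record 6: 2646 + 530 = 3176
record 7: 3176 + 530 = 3706
record 8: 3706 + 530 = 4236
record 9: 4236 + 530 = 4766
record 10: 4766 + 530 = 5296
record 11: 5296 + 530 = 5826
record 12: 5826 + 530 = 6356
record 13: 6356 + 530 = 6886
record 14: 6886 + 530 = 7416
record 15: 7416 + 530 = 7946
record 16: 7946 + 530 = 8476
record 17: 8476 + 530 = 9006
record 18: 9006 + 530 = 9536

526, 1056, 1586, 2116, 2646, 3176, 3706, 4236, 4766, 5296, 5826, 6356, 6886, 7416, 7946, 8476, 9006, 9536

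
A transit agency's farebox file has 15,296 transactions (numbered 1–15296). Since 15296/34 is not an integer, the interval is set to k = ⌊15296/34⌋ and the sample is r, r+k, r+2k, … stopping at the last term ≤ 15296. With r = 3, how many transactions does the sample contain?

k = ⌊15296/34⌋ = 449
Achieved size = ⌊(15296 − 3)/449⌋ + 1 = ⌊15293/449⌋ + 1 = 34 + 1 = 35
(last selection: 3 + 34×449 = 15269 ≤ 15296; next would be 15718 > 15296)

35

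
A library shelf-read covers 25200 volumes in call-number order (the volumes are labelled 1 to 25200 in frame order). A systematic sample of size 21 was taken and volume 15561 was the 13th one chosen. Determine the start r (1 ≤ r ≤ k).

1161

k = 25200/21 = 1200
r = 15561 − (13−1)×1200 = 15561 − 14400 = 1161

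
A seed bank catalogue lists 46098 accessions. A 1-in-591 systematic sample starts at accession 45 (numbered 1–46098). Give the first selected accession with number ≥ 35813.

36096

k = 591
Steps past start: ⌈(35813 − 45)/591⌉ = ⌈35768/591⌉ = 61
Selected accession: 45 + 61×591 = 36096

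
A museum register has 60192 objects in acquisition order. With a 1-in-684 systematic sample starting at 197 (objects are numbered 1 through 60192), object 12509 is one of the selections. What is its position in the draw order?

19

k = 684
position = (12509 − 197)/684 + 1 = 12312/684 + 1 = 18 + 1 = 19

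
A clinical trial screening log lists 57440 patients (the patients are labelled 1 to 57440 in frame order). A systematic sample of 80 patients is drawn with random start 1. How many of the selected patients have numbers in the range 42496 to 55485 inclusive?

k = 57440/80 = 718
First selection ≥ 42496: 1 + ⌈(42496−1)/718⌉·718 = 1 + 60×718 = 43081
Last selection ≤ 55485: 1 + ⌊(55485−1)/718⌋·718 = 1 + 77×718 = 55287
Count = 77 − 60 + 1 = 18

18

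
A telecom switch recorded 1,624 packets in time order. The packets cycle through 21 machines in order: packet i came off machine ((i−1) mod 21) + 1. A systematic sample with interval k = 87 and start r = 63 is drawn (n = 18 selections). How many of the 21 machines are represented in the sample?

Consecutive selections differ by k = 87, so their machine numbers differ by 87 mod 21 = 3.
gcd(87, 21) = 3, so the sample visits 21/3 = 7 distinct residues mod 21.
Start 63 is machine 21; the machines hit are 3, 6, 9, 12, 15, 18, 21.

7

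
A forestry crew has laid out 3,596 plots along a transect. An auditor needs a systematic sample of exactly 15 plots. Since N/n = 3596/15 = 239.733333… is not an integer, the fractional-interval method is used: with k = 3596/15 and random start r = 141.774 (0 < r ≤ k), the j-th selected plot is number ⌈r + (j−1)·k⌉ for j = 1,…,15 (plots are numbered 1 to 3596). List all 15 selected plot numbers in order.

142, 382, 622, 861, 1101, 1341, 1581, 1820, 2060, 2300, 2540, 2779, 3019, 3259, 3499

j=1: r + 0k = 141.774 → ⌈·⌉ = 142
j=2: r + 1k = 381.507333… → ⌈·⌉ = 382
j=3: r + 2k = 621.240666… → ⌈·⌉ = 622
j=4: r + 3k = 860.974 → ⌈·⌉ = 861
j=5: r + 4k = 1100.707333… → ⌈·⌉ = 1101
j=6: r + 5k = 1340.440666… → ⌈·⌉ = 1341
j=7: r + 6k = 1580.174 → ⌈·⌉ = 1581
j=8: r + 7k = 1819.907333… → ⌈·⌉ = 1820
j=9: r + 8k = 2059.640666… → ⌈·⌉ = 2060
j=10: r + 9k = 2299.374 → ⌈·⌉ = 2300
j=11: r + 10k = 2539.107333… → ⌈·⌉ = 2540
j=12: r + 11k = 2778.840666… → ⌈·⌉ = 2779
j=13: r + 12k = 3018.574 → ⌈·⌉ = 3019
j=14: r + 13k = 3258.307333… → ⌈·⌉ = 3259
j=15: r + 14k = 3498.040666… → ⌈·⌉ = 3499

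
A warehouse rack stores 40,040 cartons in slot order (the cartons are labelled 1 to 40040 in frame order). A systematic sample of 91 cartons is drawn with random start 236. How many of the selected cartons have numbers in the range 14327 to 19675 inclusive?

k = 40040/91 = 440
First selection ≥ 14327: 236 + ⌈(14327−236)/440⌉·440 = 236 + 33×440 = 14756
Last selection ≤ 19675: 236 + ⌊(19675−236)/440⌋·440 = 236 + 44×440 = 19596
Count = 44 − 33 + 1 = 12

12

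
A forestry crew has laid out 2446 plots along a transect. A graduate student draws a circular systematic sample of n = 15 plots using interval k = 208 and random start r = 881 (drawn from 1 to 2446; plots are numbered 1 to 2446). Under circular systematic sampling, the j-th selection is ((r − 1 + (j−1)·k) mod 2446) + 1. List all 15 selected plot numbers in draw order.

Selection 1: 881
Selection 2: 881 + 208 = 1089
Selection 3: 1089 + 208 = 1297
Selection 4: 1297 + 208 = 1505
Selection 5: 1505 + 208 = 1713
Selection 6: 1713 + 208 = 1921
Selection 7: 1921 + 208 = 2129
Selection 8: 2129 + 208 = 2337
Selection 9: 2337 + 208 = 2545 → 2545 − 2446 = 99
Selection 10: 99 + 208 = 307
Selection 11: 307 + 208 = 515
Selection 12: 515 + 208 = 723
Selection 13: 723 + 208 = 931
Selection 14: 931 + 208 = 1139
Selection 15: 1139 + 208 = 1347

881, 1089, 1297, 1505, 1713, 1921, 2129, 2337, 99, 307, 515, 723, 931, 1139, 1347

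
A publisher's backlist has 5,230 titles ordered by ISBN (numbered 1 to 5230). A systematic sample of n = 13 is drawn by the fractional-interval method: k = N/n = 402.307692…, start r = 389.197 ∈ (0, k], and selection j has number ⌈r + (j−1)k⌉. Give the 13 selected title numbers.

390, 792, 1194, 1597, 1999, 2401, 2804, 3206, 3608, 4010, 4413, 4815, 5217

j=1: r + 0k = 389.197 → ⌈·⌉ = 390
j=2: r + 1k = 791.504692… → ⌈·⌉ = 792
j=3: r + 2k = 1193.812384… → ⌈·⌉ = 1194
j=4: r + 3k = 1596.120076… → ⌈·⌉ = 1597
j=5: r + 4k = 1998.427769… → ⌈·⌉ = 1999
j=6: r + 5k = 2400.735461… → ⌈·⌉ = 2401
j=7: r + 6k = 2803.043153… → ⌈·⌉ = 2804
j=8: r + 7k = 3205.350846… → ⌈·⌉ = 3206
j=9: r + 8k = 3607.658538… → ⌈·⌉ = 3608
j=10: r + 9k = 4009.966230… → ⌈·⌉ = 4010
j=11: r + 10k = 4412.273923… → ⌈·⌉ = 4413
j=12: r + 11k = 4814.581615… → ⌈·⌉ = 4815
j=13: r + 12k = 5216.889307… → ⌈·⌉ = 5217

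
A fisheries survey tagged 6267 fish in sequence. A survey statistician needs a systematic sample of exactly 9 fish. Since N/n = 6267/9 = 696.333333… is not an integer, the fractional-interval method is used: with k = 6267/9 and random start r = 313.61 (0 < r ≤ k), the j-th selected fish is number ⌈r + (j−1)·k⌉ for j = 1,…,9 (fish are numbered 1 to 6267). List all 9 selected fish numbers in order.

314, 1010, 1707, 2403, 3099, 3796, 4492, 5188, 5885

j=1: r + 0k = 313.61 → ⌈·⌉ = 314
j=2: r + 1k = 1009.943333… → ⌈·⌉ = 1010
j=3: r + 2k = 1706.276666… → ⌈·⌉ = 1707
j=4: r + 3k = 2402.61 → ⌈·⌉ = 2403
j=5: r + 4k = 3098.943333… → ⌈·⌉ = 3099
j=6: r + 5k = 3795.276666… → ⌈·⌉ = 3796
j=7: r + 6k = 4491.61 → ⌈·⌉ = 4492
j=8: r + 7k = 5187.943333… → ⌈·⌉ = 5188
j=9: r + 8k = 5884.276666… → ⌈·⌉ = 5885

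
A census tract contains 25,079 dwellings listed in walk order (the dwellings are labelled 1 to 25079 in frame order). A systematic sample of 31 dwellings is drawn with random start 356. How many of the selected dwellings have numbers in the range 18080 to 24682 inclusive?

9

k = 25079/31 = 809
First selection ≥ 18080: 356 + ⌈(18080−356)/809⌉·809 = 356 + 22×809 = 18154
Last selection ≤ 24682: 356 + ⌊(24682−356)/809⌋·809 = 356 + 30×809 = 24626
Count = 30 − 22 + 1 = 9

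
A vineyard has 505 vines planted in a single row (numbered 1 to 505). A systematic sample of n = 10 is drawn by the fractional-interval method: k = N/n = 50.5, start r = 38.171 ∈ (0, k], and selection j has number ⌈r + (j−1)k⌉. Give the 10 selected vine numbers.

j=1: r + 0k = 38.171 → ⌈·⌉ = 39
j=2: r + 1k = 88.671 → ⌈·⌉ = 89
j=3: r + 2k = 139.171 → ⌈·⌉ = 140
j=4: r + 3k = 189.671 → ⌈·⌉ = 190
j=5: r + 4k = 240.171 → ⌈·⌉ = 241
j=6: r + 5k = 290.671 → ⌈·⌉ = 291
j=7: r + 6k = 341.171 → ⌈·⌉ = 342
j=8: r + 7k = 391.671 → ⌈·⌉ = 392
j=9: r + 8k = 442.171 → ⌈·⌉ = 443
j=10: r + 9k = 492.671 → ⌈·⌉ = 493

39, 89, 140, 190, 241, 291, 342, 392, 443, 493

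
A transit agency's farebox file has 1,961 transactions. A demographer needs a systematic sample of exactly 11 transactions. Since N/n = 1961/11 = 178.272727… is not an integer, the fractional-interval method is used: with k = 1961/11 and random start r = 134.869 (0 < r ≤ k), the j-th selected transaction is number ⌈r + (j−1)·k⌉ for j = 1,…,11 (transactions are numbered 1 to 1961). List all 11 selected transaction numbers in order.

j=1: r + 0k = 134.869 → ⌈·⌉ = 135
j=2: r + 1k = 313.141727… → ⌈·⌉ = 314
j=3: r + 2k = 491.414454… → ⌈·⌉ = 492
j=4: r + 3k = 669.687181… → ⌈·⌉ = 670
j=5: r + 4k = 847.959909… → ⌈·⌉ = 848
j=6: r + 5k = 1026.232636… → ⌈·⌉ = 1027
j=7: r + 6k = 1204.505363… → ⌈·⌉ = 1205
j=8: r + 7k = 1382.778090… → ⌈·⌉ = 1383
j=9: r + 8k = 1561.050818… → ⌈·⌉ = 1562
j=10: r + 9k = 1739.323545… → ⌈·⌉ = 1740
j=11: r + 10k = 1917.596272… → ⌈·⌉ = 1918

135, 314, 492, 670, 848, 1027, 1205, 1383, 1562, 1740, 1918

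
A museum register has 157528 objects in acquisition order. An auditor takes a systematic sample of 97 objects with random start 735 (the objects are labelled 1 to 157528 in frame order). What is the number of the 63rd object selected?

k = 157528/97 = 1624
63rd selection = r + (63−1)·k = 735 + 62×1624 = 735 + 100688 = 101423

101423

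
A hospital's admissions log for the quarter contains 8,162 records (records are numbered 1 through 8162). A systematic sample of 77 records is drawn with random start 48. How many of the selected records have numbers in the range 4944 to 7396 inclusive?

k = 8162/77 = 106
First selection ≥ 4944: 48 + ⌈(4944−48)/106⌉·106 = 48 + 47×106 = 5030
Last selection ≤ 7396: 48 + ⌊(7396−48)/106⌋·106 = 48 + 69×106 = 7362
Count = 69 − 47 + 1 = 23

23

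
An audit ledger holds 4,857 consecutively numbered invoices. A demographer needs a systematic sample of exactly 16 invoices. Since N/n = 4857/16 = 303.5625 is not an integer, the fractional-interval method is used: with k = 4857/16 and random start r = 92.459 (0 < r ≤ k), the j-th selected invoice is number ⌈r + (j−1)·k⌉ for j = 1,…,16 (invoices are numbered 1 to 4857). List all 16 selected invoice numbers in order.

j=1: r + 0k = 92.459 → ⌈·⌉ = 93
j=2: r + 1k = 396.0215 → ⌈·⌉ = 397
j=3: r + 2k = 699.584 → ⌈·⌉ = 700
j=4: r + 3k = 1003.1465 → ⌈·⌉ = 1004
j=5: r + 4k = 1306.709 → ⌈·⌉ = 1307
j=6: r + 5k = 1610.2715 → ⌈·⌉ = 1611
j=7: r + 6k = 1913.834 → ⌈·⌉ = 1914
j=8: r + 7k = 2217.3965 → ⌈·⌉ = 2218
j=9: r + 8k = 2520.959 → ⌈·⌉ = 2521
j=10: r + 9k = 2824.5215 → ⌈·⌉ = 2825
j=11: r + 10k = 3128.084 → ⌈·⌉ = 3129
j=12: r + 11k = 3431.6465 → ⌈·⌉ = 3432
j=13: r + 12k = 3735.209 → ⌈·⌉ = 3736
j=14: r + 13k = 4038.7715 → ⌈·⌉ = 4039
j=15: r + 14k = 4342.334 → ⌈·⌉ = 4343
j=16: r + 15k = 4645.8965 → ⌈·⌉ = 4646

93, 397, 700, 1004, 1307, 1611, 1914, 2218, 2521, 2825, 3129, 3432, 3736, 4039, 4343, 4646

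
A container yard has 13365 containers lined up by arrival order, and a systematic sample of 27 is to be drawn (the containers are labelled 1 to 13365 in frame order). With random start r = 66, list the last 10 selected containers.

8481, 8976, 9471, 9966, 10461, 10956, 11451, 11946, 12441, 12936

k = N/n = 13365/27 = 495
18th selection = 66 + 17×495 = 8481
19th: 8481 + 495 = 8976
20th: 8976 + 495 = 9471
21st: 9471 + 495 = 9966
22nd: 9966 + 495 = 10461
23rd: 10461 + 495 = 10956
24th: 10956 + 495 = 11451
25th: 11451 + 495 = 11946
26th: 11946 + 495 = 12441
27th: 12441 + 495 = 12936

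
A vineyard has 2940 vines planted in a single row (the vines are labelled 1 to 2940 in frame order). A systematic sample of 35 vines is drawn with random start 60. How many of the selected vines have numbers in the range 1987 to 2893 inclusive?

11

k = 2940/35 = 84
First selection ≥ 1987: 60 + ⌈(1987−60)/84⌉·84 = 60 + 23×84 = 1992
Last selection ≤ 2893: 60 + ⌊(2893−60)/84⌋·84 = 60 + 33×84 = 2832
Count = 33 − 23 + 1 = 11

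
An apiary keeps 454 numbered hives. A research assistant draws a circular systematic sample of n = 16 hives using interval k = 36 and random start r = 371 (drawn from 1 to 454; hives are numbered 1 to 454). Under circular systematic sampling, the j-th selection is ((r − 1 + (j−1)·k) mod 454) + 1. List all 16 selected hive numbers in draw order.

371, 407, 443, 25, 61, 97, 133, 169, 205, 241, 277, 313, 349, 385, 421, 3

Selection 1: 371
Selection 2: 371 + 36 = 407
Selection 3: 407 + 36 = 443
Selection 4: 443 + 36 = 479 → 479 − 454 = 25
Selection 5: 25 + 36 = 61
Selection 6: 61 + 36 = 97
Selection 7: 97 + 36 = 133
Selection 8: 133 + 36 = 169
Selection 9: 169 + 36 = 205
Selection 10: 205 + 36 = 241
Selection 11: 241 + 36 = 277
Selection 12: 277 + 36 = 313
Selection 13: 313 + 36 = 349
Selection 14: 349 + 36 = 385
Selection 15: 385 + 36 = 421
Selection 16: 421 + 36 = 457 → 457 − 454 = 3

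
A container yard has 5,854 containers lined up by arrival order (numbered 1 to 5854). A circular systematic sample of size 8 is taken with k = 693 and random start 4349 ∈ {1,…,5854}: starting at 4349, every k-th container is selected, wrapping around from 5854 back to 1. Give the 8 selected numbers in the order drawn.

Selection 1: 4349
Selection 2: 4349 + 693 = 5042
Selection 3: 5042 + 693 = 5735
Selection 4: 5735 + 693 = 6428 → 6428 − 5854 = 574
Selection 5: 574 + 693 = 1267
Selection 6: 1267 + 693 = 1960
Selection 7: 1960 + 693 = 2653
Selection 8: 2653 + 693 = 3346

4349, 5042, 5735, 574, 1267, 1960, 2653, 3346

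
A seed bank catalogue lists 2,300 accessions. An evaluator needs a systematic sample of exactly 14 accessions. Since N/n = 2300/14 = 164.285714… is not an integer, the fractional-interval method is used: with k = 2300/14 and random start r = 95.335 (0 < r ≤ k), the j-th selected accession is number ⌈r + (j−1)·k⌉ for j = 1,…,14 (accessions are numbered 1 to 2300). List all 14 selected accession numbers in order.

96, 260, 424, 589, 753, 917, 1082, 1246, 1410, 1574, 1739, 1903, 2067, 2232

j=1: r + 0k = 95.335 → ⌈·⌉ = 96
j=2: r + 1k = 259.620714… → ⌈·⌉ = 260
j=3: r + 2k = 423.906428… → ⌈·⌉ = 424
j=4: r + 3k = 588.192142… → ⌈·⌉ = 589
j=5: r + 4k = 752.477857… → ⌈·⌉ = 753
j=6: r + 5k = 916.763571… → ⌈·⌉ = 917
j=7: r + 6k = 1081.049285… → ⌈·⌉ = 1082
j=8: r + 7k = 1245.335 → ⌈·⌉ = 1246
j=9: r + 8k = 1409.620714… → ⌈·⌉ = 1410
j=10: r + 9k = 1573.906428… → ⌈·⌉ = 1574
j=11: r + 10k = 1738.192142… → ⌈·⌉ = 1739
j=12: r + 11k = 1902.477857… → ⌈·⌉ = 1903
j=13: r + 12k = 2066.763571… → ⌈·⌉ = 2067
j=14: r + 13k = 2231.049285… → ⌈·⌉ = 2232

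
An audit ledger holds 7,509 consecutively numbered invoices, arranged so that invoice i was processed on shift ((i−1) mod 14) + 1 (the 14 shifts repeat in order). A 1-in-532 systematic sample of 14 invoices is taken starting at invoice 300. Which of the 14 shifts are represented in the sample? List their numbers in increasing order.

Consecutive selections differ by k = 532, so their shift numbers differ by 532 mod 14 = 0.
gcd(532, 14) = 14, so the sample visits 14/14 = 1 distinct residues mod 14.
Start 300 is shift 6; the shifts hit are 6.

6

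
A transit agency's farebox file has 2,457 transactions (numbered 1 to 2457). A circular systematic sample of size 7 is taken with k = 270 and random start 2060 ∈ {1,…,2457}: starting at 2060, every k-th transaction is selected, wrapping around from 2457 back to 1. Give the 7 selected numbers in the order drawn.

2060, 2330, 143, 413, 683, 953, 1223

Selection 1: 2060
Selection 2: 2060 + 270 = 2330
Selection 3: 2330 + 270 = 2600 → 2600 − 2457 = 143
Selection 4: 143 + 270 = 413
Selection 5: 413 + 270 = 683
Selection 6: 683 + 270 = 953
Selection 7: 953 + 270 = 1223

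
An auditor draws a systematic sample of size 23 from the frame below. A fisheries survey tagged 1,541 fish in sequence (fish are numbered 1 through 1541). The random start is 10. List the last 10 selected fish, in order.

881, 948, 1015, 1082, 1149, 1216, 1283, 1350, 1417, 1484

k = N/n = 1541/23 = 67
14th selection = 10 + 13×67 = 881
15th: 881 + 67 = 948
16th: 948 + 67 = 1015
17th: 1015 + 67 = 1082
18th: 1082 + 67 = 1149
19th: 1149 + 67 = 1216
20th: 1216 + 67 = 1283
21st: 1283 + 67 = 1350
22nd: 1350 + 67 = 1417
23rd: 1417 + 67 = 1484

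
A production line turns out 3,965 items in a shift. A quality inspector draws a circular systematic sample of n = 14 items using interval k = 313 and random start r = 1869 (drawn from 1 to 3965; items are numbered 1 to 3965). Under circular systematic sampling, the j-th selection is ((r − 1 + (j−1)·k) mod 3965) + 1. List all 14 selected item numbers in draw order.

1869, 2182, 2495, 2808, 3121, 3434, 3747, 95, 408, 721, 1034, 1347, 1660, 1973

Selection 1: 1869
Selection 2: 1869 + 313 = 2182
Selection 3: 2182 + 313 = 2495
Selection 4: 2495 + 313 = 2808
Selection 5: 2808 + 313 = 3121
Selection 6: 3121 + 313 = 3434
Selection 7: 3434 + 313 = 3747
Selection 8: 3747 + 313 = 4060 → 4060 − 3965 = 95
Selection 9: 95 + 313 = 408
Selection 10: 408 + 313 = 721
Selection 11: 721 + 313 = 1034
Selection 12: 1034 + 313 = 1347
Selection 13: 1347 + 313 = 1660
Selection 14: 1660 + 313 = 1973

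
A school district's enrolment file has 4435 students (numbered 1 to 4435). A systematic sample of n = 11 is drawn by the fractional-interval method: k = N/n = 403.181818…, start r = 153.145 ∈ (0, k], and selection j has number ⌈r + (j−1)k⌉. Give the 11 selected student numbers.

154, 557, 960, 1363, 1766, 2170, 2573, 2976, 3379, 3782, 4185

j=1: r + 0k = 153.145 → ⌈·⌉ = 154
j=2: r + 1k = 556.326818… → ⌈·⌉ = 557
j=3: r + 2k = 959.508636… → ⌈·⌉ = 960
j=4: r + 3k = 1362.690454… → ⌈·⌉ = 1363
j=5: r + 4k = 1765.872272… → ⌈·⌉ = 1766
j=6: r + 5k = 2169.054090… → ⌈·⌉ = 2170
j=7: r + 6k = 2572.235909… → ⌈·⌉ = 2573
j=8: r + 7k = 2975.417727… → ⌈·⌉ = 2976
j=9: r + 8k = 3378.599545… → ⌈·⌉ = 3379
j=10: r + 9k = 3781.781363… → ⌈·⌉ = 3782
j=11: r + 10k = 4184.963181… → ⌈·⌉ = 4185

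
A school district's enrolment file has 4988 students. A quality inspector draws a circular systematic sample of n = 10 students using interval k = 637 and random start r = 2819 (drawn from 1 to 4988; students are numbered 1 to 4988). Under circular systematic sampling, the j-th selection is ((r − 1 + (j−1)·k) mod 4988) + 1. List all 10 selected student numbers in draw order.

Selection 1: 2819
Selection 2: 2819 + 637 = 3456
Selection 3: 3456 + 637 = 4093
Selection 4: 4093 + 637 = 4730
Selection 5: 4730 + 637 = 5367 → 5367 − 4988 = 379
Selection 6: 379 + 637 = 1016
Selection 7: 1016 + 637 = 1653
Selection 8: 1653 + 637 = 2290
Selection 9: 2290 + 637 = 2927
Selection 10: 2927 + 637 = 3564

2819, 3456, 4093, 4730, 379, 1016, 1653, 2290, 2927, 3564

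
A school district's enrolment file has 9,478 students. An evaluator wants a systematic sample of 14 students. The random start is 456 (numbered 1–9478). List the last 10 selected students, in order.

k = N/n = 9478/14 = 677
5th selection = 456 + 4×677 = 3164
6th: 3164 + 677 = 3841
7th: 3841 + 677 = 4518
8th: 4518 + 677 = 5195
9th: 5195 + 677 = 5872
10th: 5872 + 677 = 6549
11th: 6549 + 677 = 7226
12th: 7226 + 677 = 7903
13th: 7903 + 677 = 8580
14th: 8580 + 677 = 9257

3164, 3841, 4518, 5195, 5872, 6549, 7226, 7903, 8580, 9257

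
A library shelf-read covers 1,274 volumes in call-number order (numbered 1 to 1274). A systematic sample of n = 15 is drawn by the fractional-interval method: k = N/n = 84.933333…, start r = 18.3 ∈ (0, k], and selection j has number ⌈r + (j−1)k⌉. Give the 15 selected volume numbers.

j=1: r + 0k = 18.3 → ⌈·⌉ = 19
j=2: r + 1k = 103.233333… → ⌈·⌉ = 104
j=3: r + 2k = 188.166666… → ⌈·⌉ = 189
j=4: r + 3k = 273.1 → ⌈·⌉ = 274
j=5: r + 4k = 358.033333… → ⌈·⌉ = 359
j=6: r + 5k = 442.966666… → ⌈·⌉ = 443
j=7: r + 6k = 527.9 → ⌈·⌉ = 528
j=8: r + 7k = 612.833333… → ⌈·⌉ = 613
j=9: r + 8k = 697.766666… → ⌈·⌉ = 698
j=10: r + 9k = 782.7 → ⌈·⌉ = 783
j=11: r + 10k = 867.633333… → ⌈·⌉ = 868
j=12: r + 11k = 952.566666… → ⌈·⌉ = 953
j=13: r + 12k = 1037.5 → ⌈·⌉ = 1038
j=14: r + 13k = 1122.433333… → ⌈·⌉ = 1123
j=15: r + 14k = 1207.366666… → ⌈·⌉ = 1208

19, 104, 189, 274, 359, 443, 528, 613, 698, 783, 868, 953, 1038, 1123, 1208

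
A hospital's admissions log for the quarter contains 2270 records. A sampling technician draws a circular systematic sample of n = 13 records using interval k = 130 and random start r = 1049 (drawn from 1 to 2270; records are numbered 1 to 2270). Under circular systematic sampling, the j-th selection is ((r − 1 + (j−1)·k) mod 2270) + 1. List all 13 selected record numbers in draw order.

Selection 1: 1049
Selection 2: 1049 + 130 = 1179
Selection 3: 1179 + 130 = 1309
Selection 4: 1309 + 130 = 1439
Selection 5: 1439 + 130 = 1569
Selection 6: 1569 + 130 = 1699
Selection 7: 1699 + 130 = 1829
Selection 8: 1829 + 130 = 1959
Selection 9: 1959 + 130 = 2089
Selection 10: 2089 + 130 = 2219
Selection 11: 2219 + 130 = 2349 → 2349 − 2270 = 79
Selection 12: 79 + 130 = 209
Selection 13: 209 + 130 = 339

1049, 1179, 1309, 1439, 1569, 1699, 1829, 1959, 2089, 2219, 79, 209, 339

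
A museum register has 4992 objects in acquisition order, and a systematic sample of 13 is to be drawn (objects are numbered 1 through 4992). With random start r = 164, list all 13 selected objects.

164, 548, 932, 1316, 1700, 2084, 2468, 2852, 3236, 3620, 4004, 4388, 4772

k = N/n = 4992/13 = 384
object 1: 164
object 2: 164 + 384 = 548
object 3: 548 + 384 = 932
object 4: 932 + 384 = 1316
object 5: 1316 + 384 = 1700
object 6: 1700 + 384 = 2084
object 7: 2084 + 384 = 2468
object 8: 2468 + 384 = 2852
object 9: 2852 + 384 = 3236
object 10: 3236 + 384 = 3620
object 11: 3620 + 384 = 4004
object 12: 4004 + 384 = 4388
object 13: 4388 + 384 = 4772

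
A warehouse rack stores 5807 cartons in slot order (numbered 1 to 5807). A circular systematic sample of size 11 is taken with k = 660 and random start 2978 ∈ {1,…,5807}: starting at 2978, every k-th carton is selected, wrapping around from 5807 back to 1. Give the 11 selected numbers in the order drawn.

Selection 1: 2978
Selection 2: 2978 + 660 = 3638
Selection 3: 3638 + 660 = 4298
Selection 4: 4298 + 660 = 4958
Selection 5: 4958 + 660 = 5618
Selection 6: 5618 + 660 = 6278 → 6278 − 5807 = 471
Selection 7: 471 + 660 = 1131
Selection 8: 1131 + 660 = 1791
Selection 9: 1791 + 660 = 2451
Selection 10: 2451 + 660 = 3111
Selection 11: 3111 + 660 = 3771

2978, 3638, 4298, 4958, 5618, 471, 1131, 1791, 2451, 3111, 3771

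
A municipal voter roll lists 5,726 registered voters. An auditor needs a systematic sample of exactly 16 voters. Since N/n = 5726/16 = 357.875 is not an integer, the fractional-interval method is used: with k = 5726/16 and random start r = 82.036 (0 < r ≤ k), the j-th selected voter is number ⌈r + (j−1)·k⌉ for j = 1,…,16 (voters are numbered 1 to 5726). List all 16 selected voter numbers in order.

83, 440, 798, 1156, 1514, 1872, 2230, 2588, 2946, 3303, 3661, 4019, 4377, 4735, 5093, 5451

j=1: r + 0k = 82.036 → ⌈·⌉ = 83
j=2: r + 1k = 439.911 → ⌈·⌉ = 440
j=3: r + 2k = 797.786 → ⌈·⌉ = 798
j=4: r + 3k = 1155.661 → ⌈·⌉ = 1156
j=5: r + 4k = 1513.536 → ⌈·⌉ = 1514
j=6: r + 5k = 1871.411 → ⌈·⌉ = 1872
j=7: r + 6k = 2229.286 → ⌈·⌉ = 2230
j=8: r + 7k = 2587.161 → ⌈·⌉ = 2588
j=9: r + 8k = 2945.036 → ⌈·⌉ = 2946
j=10: r + 9k = 3302.911 → ⌈·⌉ = 3303
j=11: r + 10k = 3660.786 → ⌈·⌉ = 3661
j=12: r + 11k = 4018.661 → ⌈·⌉ = 4019
j=13: r + 12k = 4376.536 → ⌈·⌉ = 4377
j=14: r + 13k = 4734.411 → ⌈·⌉ = 4735
j=15: r + 14k = 5092.286 → ⌈·⌉ = 5093
j=16: r + 15k = 5450.161 → ⌈·⌉ = 5451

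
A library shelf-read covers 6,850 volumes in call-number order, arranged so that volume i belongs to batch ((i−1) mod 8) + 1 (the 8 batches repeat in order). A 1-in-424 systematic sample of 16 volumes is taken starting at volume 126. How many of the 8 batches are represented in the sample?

Consecutive selections differ by k = 424, so their batch numbers differ by 424 mod 8 = 0.
gcd(424, 8) = 8, so the sample visits 8/8 = 1 distinct residues mod 8.
Start 126 is batch 6; the batches hit are 6.

1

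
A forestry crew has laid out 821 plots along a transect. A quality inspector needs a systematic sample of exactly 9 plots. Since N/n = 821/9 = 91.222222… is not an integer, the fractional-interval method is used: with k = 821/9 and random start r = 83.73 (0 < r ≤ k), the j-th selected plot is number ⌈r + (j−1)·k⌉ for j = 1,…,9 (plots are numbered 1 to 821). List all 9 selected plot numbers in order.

84, 175, 267, 358, 449, 540, 632, 723, 814

j=1: r + 0k = 83.73 → ⌈·⌉ = 84
j=2: r + 1k = 174.952222… → ⌈·⌉ = 175
j=3: r + 2k = 266.174444… → ⌈·⌉ = 267
j=4: r + 3k = 357.396666… → ⌈·⌉ = 358
j=5: r + 4k = 448.618888… → ⌈·⌉ = 449
j=6: r + 5k = 539.841111… → ⌈·⌉ = 540
j=7: r + 6k = 631.063333… → ⌈·⌉ = 632
j=8: r + 7k = 722.285555… → ⌈·⌉ = 723
j=9: r + 8k = 813.507777… → ⌈·⌉ = 814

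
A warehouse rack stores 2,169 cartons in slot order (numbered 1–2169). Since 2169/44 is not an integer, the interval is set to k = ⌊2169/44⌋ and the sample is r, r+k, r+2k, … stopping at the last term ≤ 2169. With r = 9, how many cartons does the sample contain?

k = ⌊2169/44⌋ = 49
Achieved size = ⌊(2169 − 9)/49⌋ + 1 = ⌊2160/49⌋ + 1 = 44 + 1 = 45
(last selection: 9 + 44×49 = 2165 ≤ 2169; next would be 2214 > 2169)

45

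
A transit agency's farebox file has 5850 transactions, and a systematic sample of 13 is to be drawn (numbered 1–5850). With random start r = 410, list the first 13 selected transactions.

410, 860, 1310, 1760, 2210, 2660, 3110, 3560, 4010, 4460, 4910, 5360, 5810

k = N/n = 5850/13 = 450
transaction 1: 410
transaction 2: 410 + 450 = 860
transaction 3: 860 + 450 = 1310
transaction 4: 1310 + 450 = 1760
transaction 5: 1760 + 450 = 2210
transaction 6: 2210 + 450 = 2660
transaction 7: 2660 + 450 = 3110
transaction 8: 3110 + 450 = 3560
transaction 9: 3560 + 450 = 4010
transaction 10: 4010 + 450 = 4460
transaction 11: 4460 + 450 = 4910
transaction 12: 4910 + 450 = 5360
transaction 13: 5360 + 450 = 5810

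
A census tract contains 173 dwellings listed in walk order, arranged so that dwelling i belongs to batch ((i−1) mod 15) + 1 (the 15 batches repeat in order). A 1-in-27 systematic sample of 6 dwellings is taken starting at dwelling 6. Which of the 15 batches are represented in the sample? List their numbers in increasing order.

3, 6, 9, 12, 15

Consecutive selections differ by k = 27, so their batch numbers differ by 27 mod 15 = 12.
gcd(27, 15) = 3, so the sample visits 15/3 = 5 distinct residues mod 15.
Start 6 is batch 6; the batches hit are 3, 6, 9, 12, 15.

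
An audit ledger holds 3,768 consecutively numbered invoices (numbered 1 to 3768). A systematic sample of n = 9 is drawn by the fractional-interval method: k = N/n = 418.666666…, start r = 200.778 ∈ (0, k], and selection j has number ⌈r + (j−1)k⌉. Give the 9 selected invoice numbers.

j=1: r + 0k = 200.778 → ⌈·⌉ = 201
j=2: r + 1k = 619.444666… → ⌈·⌉ = 620
j=3: r + 2k = 1038.111333… → ⌈·⌉ = 1039
j=4: r + 3k = 1456.778 → ⌈·⌉ = 1457
j=5: r + 4k = 1875.444666… → ⌈·⌉ = 1876
j=6: r + 5k = 2294.111333… → ⌈·⌉ = 2295
j=7: r + 6k = 2712.778 → ⌈·⌉ = 2713
j=8: r + 7k = 3131.444666… → ⌈·⌉ = 3132
j=9: r + 8k = 3550.111333… → ⌈·⌉ = 3551

201, 620, 1039, 1457, 1876, 2295, 2713, 3132, 3551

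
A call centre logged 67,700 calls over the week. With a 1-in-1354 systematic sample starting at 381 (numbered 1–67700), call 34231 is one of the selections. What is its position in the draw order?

26

k = 1354
position = (34231 − 381)/1354 + 1 = 33850/1354 + 1 = 25 + 1 = 26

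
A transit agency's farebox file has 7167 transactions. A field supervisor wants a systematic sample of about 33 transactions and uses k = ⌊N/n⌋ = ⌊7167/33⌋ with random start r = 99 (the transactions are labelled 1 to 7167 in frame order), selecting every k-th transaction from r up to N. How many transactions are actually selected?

k = ⌊7167/33⌋ = 217
Achieved size = ⌊(7167 − 99)/217⌋ + 1 = ⌊7068/217⌋ + 1 = 32 + 1 = 33
(last selection: 99 + 32×217 = 7043 ≤ 7167; next would be 7260 > 7167)

33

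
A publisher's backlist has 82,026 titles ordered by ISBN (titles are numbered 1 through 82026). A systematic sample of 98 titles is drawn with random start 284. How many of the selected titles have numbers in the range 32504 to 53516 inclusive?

25

k = 82026/98 = 837
First selection ≥ 32504: 284 + ⌈(32504−284)/837⌉·837 = 284 + 39×837 = 32927
Last selection ≤ 53516: 284 + ⌊(53516−284)/837⌋·837 = 284 + 63×837 = 53015
Count = 63 − 39 + 1 = 25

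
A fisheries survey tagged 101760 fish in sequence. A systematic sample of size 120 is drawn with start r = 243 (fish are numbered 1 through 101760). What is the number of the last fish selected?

101155

k = 101760/120 = 848
120th selection = r + (120−1)·k = 243 + 119×848 = 243 + 100912 = 101155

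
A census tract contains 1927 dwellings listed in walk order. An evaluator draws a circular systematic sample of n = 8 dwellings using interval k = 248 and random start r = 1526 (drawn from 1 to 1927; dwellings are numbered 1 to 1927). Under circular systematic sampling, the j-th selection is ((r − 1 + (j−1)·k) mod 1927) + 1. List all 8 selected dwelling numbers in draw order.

Selection 1: 1526
Selection 2: 1526 + 248 = 1774
Selection 3: 1774 + 248 = 2022 → 2022 − 1927 = 95
Selection 4: 95 + 248 = 343
Selection 5: 343 + 248 = 591
Selection 6: 591 + 248 = 839
Selection 7: 839 + 248 = 1087
Selection 8: 1087 + 248 = 1335

1526, 1774, 95, 343, 591, 839, 1087, 1335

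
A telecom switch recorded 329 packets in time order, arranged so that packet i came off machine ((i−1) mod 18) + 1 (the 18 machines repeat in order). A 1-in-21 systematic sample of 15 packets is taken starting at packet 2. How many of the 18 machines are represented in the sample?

6

Consecutive selections differ by k = 21, so their machine numbers differ by 21 mod 18 = 3.
gcd(21, 18) = 3, so the sample visits 18/3 = 6 distinct residues mod 18.
Start 2 is machine 2; the machines hit are 2, 5, 8, 11, 14, 17.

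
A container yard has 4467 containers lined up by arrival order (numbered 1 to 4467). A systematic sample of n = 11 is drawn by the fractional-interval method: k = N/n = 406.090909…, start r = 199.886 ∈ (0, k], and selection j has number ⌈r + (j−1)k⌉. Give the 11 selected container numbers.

j=1: r + 0k = 199.886 → ⌈·⌉ = 200
j=2: r + 1k = 605.976909… → ⌈·⌉ = 606
j=3: r + 2k = 1012.067818… → ⌈·⌉ = 1013
j=4: r + 3k = 1418.158727… → ⌈·⌉ = 1419
j=5: r + 4k = 1824.249636… → ⌈·⌉ = 1825
j=6: r + 5k = 2230.340545… → ⌈·⌉ = 2231
j=7: r + 6k = 2636.431454… → ⌈·⌉ = 2637
j=8: r + 7k = 3042.522363… → ⌈·⌉ = 3043
j=9: r + 8k = 3448.613272… → ⌈·⌉ = 3449
j=10: r + 9k = 3854.704181… → ⌈·⌉ = 3855
j=11: r + 10k = 4260.795090… → ⌈·⌉ = 4261

200, 606, 1013, 1419, 1825, 2231, 2637, 3043, 3449, 3855, 4261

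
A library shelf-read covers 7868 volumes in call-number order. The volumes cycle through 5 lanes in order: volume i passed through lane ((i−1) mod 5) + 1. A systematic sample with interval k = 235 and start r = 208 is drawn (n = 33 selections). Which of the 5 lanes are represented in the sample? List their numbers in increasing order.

3

Consecutive selections differ by k = 235, so their lane numbers differ by 235 mod 5 = 0.
gcd(235, 5) = 5, so the sample visits 5/5 = 1 distinct residues mod 5.
Start 208 is lane 3; the lanes hit are 3.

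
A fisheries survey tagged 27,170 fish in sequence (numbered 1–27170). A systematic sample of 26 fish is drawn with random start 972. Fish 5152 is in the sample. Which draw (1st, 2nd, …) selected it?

5

k = 27170/26 = 1045
position = (5152 − 972)/1045 + 1 = 4180/1045 + 1 = 4 + 1 = 5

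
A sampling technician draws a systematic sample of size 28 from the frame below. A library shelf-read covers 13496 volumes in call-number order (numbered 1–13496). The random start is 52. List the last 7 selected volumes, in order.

10174, 10656, 11138, 11620, 12102, 12584, 13066

k = N/n = 13496/28 = 482
22nd selection = 52 + 21×482 = 10174
23rd: 10174 + 482 = 10656
24th: 10656 + 482 = 11138
25th: 11138 + 482 = 11620
26th: 11620 + 482 = 12102
27th: 12102 + 482 = 12584
28th: 12584 + 482 = 13066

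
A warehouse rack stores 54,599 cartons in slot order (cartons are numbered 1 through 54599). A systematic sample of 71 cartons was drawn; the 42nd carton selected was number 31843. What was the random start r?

k = 54599/71 = 769
r = 31843 − (42−1)×769 = 31843 − 31529 = 314

314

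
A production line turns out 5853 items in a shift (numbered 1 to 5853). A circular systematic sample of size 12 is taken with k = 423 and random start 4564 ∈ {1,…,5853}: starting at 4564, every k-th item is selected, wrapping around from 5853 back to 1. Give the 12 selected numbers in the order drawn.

4564, 4987, 5410, 5833, 403, 826, 1249, 1672, 2095, 2518, 2941, 3364

Selection 1: 4564
Selection 2: 4564 + 423 = 4987
Selection 3: 4987 + 423 = 5410
Selection 4: 5410 + 423 = 5833
Selection 5: 5833 + 423 = 6256 → 6256 − 5853 = 403
Selection 6: 403 + 423 = 826
Selection 7: 826 + 423 = 1249
Selection 8: 1249 + 423 = 1672
Selection 9: 1672 + 423 = 2095
Selection 10: 2095 + 423 = 2518
Selection 11: 2518 + 423 = 2941
Selection 12: 2941 + 423 = 3364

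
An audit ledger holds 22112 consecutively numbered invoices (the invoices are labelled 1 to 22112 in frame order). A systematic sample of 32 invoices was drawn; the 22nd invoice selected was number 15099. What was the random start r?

k = 22112/32 = 691
r = 15099 − (22−1)×691 = 15099 − 14511 = 588

588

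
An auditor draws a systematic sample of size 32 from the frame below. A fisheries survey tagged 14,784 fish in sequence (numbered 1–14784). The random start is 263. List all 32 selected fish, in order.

k = N/n = 14784/32 = 462
fish 1: 263
fish 2: 263 + 462 = 725
fish 3: 725 + 462 = 1187
fish 4: 1187 + 462 = 1649
fish 5: 1649 + 462 = 2111
fish 6: 2111 + 462 = 2573
fish 7: 2573 + 462 = 3035
fish 8: 3035 + 462 = 3497
fish 9: 3497 + 462 = 3959
fish 10: 3959 + 462 = 4421
fish 11: 4421 + 462 = 4883
fish 12: 4883 + 462 = 5345
fish 13: 5345 + 462 = 5807
fish 14: 5807 + 462 = 6269
fish 15: 6269 + 462 = 6731
fish 16: 6731 + 462 = 7193
fish 17: 7193 + 462 = 7655
fish 18: 7655 + 462 = 8117
fish 19: 8117 + 462 = 8579
fish 20: 8579 + 462 = 9041
fish 21: 9041 + 462 = 9503
fish 22: 9503 + 462 = 9965
fish 23: 9965 + 462 = 10427
fish 24: 10427 + 462 = 10889
fish 25: 10889 + 462 = 11351
fish 26: 11351 + 462 = 11813
fish 27: 11813 + 462 = 12275
fish 28: 12275 + 462 = 12737
fish 29: 12737 + 462 = 13199
fish 30: 13199 + 462 = 13661
fish 31: 13661 + 462 = 14123
fish 32: 14123 + 462 = 14585

263, 725, 1187, 1649, 2111, 2573, 3035, 3497, 3959, 4421, 4883, 5345, 5807, 6269, 6731, 7193, 7655, 8117, 8579, 9041, 9503, 9965, 10427, 10889, 11351, 11813, 12275, 12737, 13199, 13661, 14123, 14585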